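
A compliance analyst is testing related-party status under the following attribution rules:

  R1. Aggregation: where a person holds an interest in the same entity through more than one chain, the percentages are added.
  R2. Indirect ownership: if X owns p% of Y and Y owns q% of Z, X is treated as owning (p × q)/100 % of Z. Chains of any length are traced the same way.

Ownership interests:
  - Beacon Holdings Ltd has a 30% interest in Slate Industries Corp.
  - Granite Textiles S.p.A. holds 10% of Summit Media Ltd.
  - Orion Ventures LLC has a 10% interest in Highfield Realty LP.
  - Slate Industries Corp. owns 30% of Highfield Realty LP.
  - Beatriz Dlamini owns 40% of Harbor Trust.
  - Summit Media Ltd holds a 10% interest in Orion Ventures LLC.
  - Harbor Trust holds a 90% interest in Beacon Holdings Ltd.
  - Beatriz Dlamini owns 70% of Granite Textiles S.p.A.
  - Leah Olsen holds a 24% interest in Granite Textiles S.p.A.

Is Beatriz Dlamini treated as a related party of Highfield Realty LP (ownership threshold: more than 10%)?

No

Chain via Harbor Trust → Beacon Holdings Ltd → Slate Industries Corp. (R2): 40% × 90% × 30% × 30% = 3.24% of Highfield Realty LP.
Chain via Granite Textiles S.p.A. → Summit Media Ltd → Orion Ventures LLC (R2): 70% × 10% × 10% × 10% = 0.07% of Highfield Realty LP.
Aggregating (R1): 3.24% + 0.07% = 3.31%.
3.31% does not exceed the 10% threshold, so Beatriz is not a related party to Highfield Realty LP.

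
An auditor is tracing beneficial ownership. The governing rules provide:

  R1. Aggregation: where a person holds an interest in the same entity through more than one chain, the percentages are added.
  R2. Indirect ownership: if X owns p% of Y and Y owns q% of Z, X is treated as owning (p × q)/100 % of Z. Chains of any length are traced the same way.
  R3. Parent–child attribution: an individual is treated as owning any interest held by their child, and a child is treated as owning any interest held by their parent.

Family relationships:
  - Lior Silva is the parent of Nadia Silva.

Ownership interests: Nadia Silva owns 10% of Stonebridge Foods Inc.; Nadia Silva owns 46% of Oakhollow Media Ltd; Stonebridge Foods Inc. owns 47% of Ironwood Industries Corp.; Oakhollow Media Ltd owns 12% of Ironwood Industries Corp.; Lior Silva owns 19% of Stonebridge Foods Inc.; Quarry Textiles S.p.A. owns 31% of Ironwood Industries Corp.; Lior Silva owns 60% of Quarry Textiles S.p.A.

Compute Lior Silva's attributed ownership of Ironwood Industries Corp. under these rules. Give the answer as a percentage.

37.75%

By parent–child attribution (R3), Lior Silva is treated as also owning Nadia Silva's interest in Stonebridge Foods Inc, giving 19% + 10% = 29%.
By parent–child attribution (R3), Lior Silva is treated as owning Nadia Silva's 46% interest in Oakhollow Media Ltd.
Chain via Quarry Textiles S.p.A. (R2): 60% × 31% = 18.6% of Ironwood Industries Corp.
Chain via Stonebridge Foods Inc. (R2): 29% × 47% = 13.63% of Ironwood Industries Corp.
Chain via Oakhollow Media Ltd (R2): 46% × 12% = 5.52% of Ironwood Industries Corp.
Aggregating (R1): 18.6% + 13.63% + 5.52% = 37.75%.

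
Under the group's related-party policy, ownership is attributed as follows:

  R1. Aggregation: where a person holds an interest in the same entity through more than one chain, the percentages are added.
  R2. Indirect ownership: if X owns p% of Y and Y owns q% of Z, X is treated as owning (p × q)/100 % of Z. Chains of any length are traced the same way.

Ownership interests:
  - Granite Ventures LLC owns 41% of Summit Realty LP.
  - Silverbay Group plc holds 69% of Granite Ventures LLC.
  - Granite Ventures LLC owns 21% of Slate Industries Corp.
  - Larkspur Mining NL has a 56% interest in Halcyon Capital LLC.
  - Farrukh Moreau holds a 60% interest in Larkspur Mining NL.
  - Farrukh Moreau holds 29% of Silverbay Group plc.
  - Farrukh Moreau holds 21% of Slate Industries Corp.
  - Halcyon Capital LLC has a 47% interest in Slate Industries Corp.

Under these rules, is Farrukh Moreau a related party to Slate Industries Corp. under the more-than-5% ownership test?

Yes

Chain via Larkspur Mining NL → Halcyon Capital LLC (R2): 60% × 56% × 47% = 15.792% of Slate Industries Corp.
Chain via Silverbay Group plc → Granite Ventures LLC (R2): 29% × 69% × 21% = 4.2021% of Slate Industries Corp.
Direct interest in Slate Industries Corp: 21%.
Aggregating (R1): 15.792% + 4.2021% + 21% = 40.9941%.
40.9941% exceeds the 5% threshold, so Farrukh is a related party to Slate Industries Corp.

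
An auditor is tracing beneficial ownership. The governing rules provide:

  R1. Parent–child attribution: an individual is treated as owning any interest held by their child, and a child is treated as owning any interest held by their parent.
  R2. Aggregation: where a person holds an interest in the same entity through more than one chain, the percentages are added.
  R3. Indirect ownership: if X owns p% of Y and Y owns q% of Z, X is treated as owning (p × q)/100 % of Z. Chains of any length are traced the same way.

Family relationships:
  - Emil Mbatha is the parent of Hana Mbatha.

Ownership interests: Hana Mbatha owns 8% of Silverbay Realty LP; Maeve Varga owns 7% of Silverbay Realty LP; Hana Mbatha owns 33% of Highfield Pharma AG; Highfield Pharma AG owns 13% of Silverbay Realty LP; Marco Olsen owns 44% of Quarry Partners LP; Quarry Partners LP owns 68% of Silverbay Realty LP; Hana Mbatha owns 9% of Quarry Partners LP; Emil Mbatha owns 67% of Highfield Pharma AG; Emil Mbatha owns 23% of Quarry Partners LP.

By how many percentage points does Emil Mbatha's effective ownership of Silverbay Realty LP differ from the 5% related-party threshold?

37.76

By parent–child attribution (R1), Emil Mbatha is treated as also owning Hana Mbatha's interest in Quarry Partners LP, giving 23% + 9% = 32%.
By parent–child attribution (R1), Emil Mbatha is treated as also owning Hana Mbatha's interest in Highfield Pharma AG, giving 67% + 33% = 100%.
By parent–child attribution (R1), Emil Mbatha is treated as owning Hana Mbatha's 8% interest in Silverbay Realty LP.
Chain via Quarry Partners LP (R3): 32% × 68% = 21.76% of Silverbay Realty LP.
Chain via Highfield Pharma AG (R3): 100% × 13% = 13% of Silverbay Realty LP.
Direct interest in Silverbay Realty LP: 8%.
Aggregating (R2): 21.76% + 13% + 8% = 42.76%.
42.76% exceeds the 5% threshold by 37.76 percentage points.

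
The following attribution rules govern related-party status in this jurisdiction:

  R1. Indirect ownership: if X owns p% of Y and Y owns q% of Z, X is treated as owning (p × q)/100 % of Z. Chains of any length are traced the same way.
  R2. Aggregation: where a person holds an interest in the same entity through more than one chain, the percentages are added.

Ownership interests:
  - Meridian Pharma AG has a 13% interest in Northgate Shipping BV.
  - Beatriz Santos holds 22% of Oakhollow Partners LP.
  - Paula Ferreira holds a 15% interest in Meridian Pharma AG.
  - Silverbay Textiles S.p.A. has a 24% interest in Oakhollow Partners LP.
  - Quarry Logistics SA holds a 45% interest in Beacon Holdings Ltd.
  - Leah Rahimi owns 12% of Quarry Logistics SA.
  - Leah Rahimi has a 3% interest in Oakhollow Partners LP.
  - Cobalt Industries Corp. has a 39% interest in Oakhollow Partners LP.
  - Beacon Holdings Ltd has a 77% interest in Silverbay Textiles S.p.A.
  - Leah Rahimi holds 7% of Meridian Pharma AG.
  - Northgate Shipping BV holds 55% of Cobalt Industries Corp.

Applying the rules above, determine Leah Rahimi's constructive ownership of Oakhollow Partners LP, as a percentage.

4.193115%

Chain via Meridian Pharma AG → Northgate Shipping BV → Cobalt Industries Corp. (R1): 7% × 13% × 55% × 39% = 0.195195% of Oakhollow Partners LP.
Chain via Quarry Logistics SA → Beacon Holdings Ltd → Silverbay Textiles S.p.A. (R1): 12% × 45% × 77% × 24% = 0.99792% of Oakhollow Partners LP.
Direct interest in Oakhollow Partners LP: 3%.
Aggregating (R2): 0.195195% + 0.99792% + 3% = 4.193115%.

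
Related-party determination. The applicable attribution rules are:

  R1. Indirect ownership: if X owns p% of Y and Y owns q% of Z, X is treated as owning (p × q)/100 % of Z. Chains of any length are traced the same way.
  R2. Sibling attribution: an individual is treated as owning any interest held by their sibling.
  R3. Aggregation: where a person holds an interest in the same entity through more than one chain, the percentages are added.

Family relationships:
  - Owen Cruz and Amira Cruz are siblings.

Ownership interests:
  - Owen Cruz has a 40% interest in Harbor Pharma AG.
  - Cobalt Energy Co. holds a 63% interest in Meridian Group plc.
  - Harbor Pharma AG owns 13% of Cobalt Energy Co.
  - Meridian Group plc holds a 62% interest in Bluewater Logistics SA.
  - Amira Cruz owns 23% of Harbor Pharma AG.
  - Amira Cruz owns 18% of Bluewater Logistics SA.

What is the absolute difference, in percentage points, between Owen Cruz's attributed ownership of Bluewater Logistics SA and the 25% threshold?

3.800986

By sibling attribution (R2), Owen Cruz is treated as also owning Amira Cruz's interest in Harbor Pharma AG, giving 40% + 23% = 63%.
By sibling attribution (R2), Owen Cruz is treated as owning Amira Cruz's 18% interest in Bluewater Logistics SA.
Chain via Harbor Pharma AG → Cobalt Energy Co. → Meridian Group plc (R1): 63% × 13% × 63% × 62% = 3.199014% of Bluewater Logistics SA.
Direct interest in Bluewater Logistics SA: 18%.
Aggregating (R3): 3.199014% + 18% = 21.199014%.
21.199014% falls short of the 25% threshold by 3.800986 percentage points.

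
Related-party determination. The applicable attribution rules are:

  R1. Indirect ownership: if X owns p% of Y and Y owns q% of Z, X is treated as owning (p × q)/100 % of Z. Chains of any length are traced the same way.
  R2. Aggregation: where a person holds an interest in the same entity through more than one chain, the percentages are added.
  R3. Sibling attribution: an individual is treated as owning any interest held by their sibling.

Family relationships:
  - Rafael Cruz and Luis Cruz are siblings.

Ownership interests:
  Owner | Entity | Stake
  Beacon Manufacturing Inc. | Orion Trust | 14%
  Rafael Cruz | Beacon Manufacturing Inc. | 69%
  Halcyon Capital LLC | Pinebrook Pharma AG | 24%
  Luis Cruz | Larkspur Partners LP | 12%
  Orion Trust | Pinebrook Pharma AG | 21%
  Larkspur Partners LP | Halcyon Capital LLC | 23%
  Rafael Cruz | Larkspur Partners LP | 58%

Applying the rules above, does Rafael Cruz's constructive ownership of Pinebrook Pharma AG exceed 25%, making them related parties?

By sibling attribution (R3), Rafael Cruz is treated as also owning Luis Cruz's interest in Larkspur Partners LP, giving 58% + 12% = 70%.
Chain via Larkspur Partners LP → Halcyon Capital LLC (R1): 70% × 23% × 24% = 3.864% of Pinebrook Pharma AG.
Chain via Beacon Manufacturing Inc. → Orion Trust (R1): 69% × 14% × 21% = 2.0286% of Pinebrook Pharma AG.
Aggregating (R2): 3.864% + 2.0286% = 5.8926%.
5.8926% does not exceed the 25% threshold, so Rafael is not a related party to Pinebrook Pharma AG.

No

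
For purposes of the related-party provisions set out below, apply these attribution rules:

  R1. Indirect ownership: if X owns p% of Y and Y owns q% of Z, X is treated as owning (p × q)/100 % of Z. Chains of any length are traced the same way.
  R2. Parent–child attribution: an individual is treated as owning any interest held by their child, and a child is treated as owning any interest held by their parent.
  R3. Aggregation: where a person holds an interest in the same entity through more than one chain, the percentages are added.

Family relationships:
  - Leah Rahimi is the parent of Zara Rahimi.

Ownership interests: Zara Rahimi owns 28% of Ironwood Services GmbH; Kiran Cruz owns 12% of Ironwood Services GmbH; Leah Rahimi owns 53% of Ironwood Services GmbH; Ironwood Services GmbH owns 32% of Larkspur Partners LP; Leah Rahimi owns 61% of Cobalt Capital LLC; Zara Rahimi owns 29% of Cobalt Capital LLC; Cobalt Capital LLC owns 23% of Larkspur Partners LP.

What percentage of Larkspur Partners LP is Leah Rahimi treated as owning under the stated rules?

By parent–child attribution (R2), Leah Rahimi is treated as also owning Zara Rahimi's interest in Cobalt Capital LLC, giving 61% + 29% = 90%.
By parent–child attribution (R2), Leah Rahimi is treated as also owning Zara Rahimi's interest in Ironwood Services GmbH, giving 53% + 28% = 81%.
Chain via Cobalt Capital LLC (R1): 90% × 23% = 20.7% of Larkspur Partners LP.
Chain via Ironwood Services GmbH (R1): 81% × 32% = 25.92% of Larkspur Partners LP.
Aggregating (R3): 20.7% + 25.92% = 46.62%.

46.62%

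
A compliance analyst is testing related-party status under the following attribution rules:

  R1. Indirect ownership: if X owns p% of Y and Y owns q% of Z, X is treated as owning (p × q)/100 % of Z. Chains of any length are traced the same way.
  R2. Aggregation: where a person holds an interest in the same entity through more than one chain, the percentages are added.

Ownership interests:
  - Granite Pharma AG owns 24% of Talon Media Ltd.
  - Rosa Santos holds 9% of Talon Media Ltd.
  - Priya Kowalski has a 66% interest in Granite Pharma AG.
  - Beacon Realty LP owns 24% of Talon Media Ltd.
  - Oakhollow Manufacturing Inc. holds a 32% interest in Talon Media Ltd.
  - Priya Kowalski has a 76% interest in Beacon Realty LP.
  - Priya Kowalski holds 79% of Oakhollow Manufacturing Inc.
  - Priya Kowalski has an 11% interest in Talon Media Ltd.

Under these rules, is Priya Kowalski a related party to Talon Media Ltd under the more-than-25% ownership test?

Yes

Chain via Oakhollow Manufacturing Inc. (R1): 79% × 32% = 25.28% of Talon Media Ltd.
Chain via Beacon Realty LP (R1): 76% × 24% = 18.24% of Talon Media Ltd.
Chain via Granite Pharma AG (R1): 66% × 24% = 15.84% of Talon Media Ltd.
Direct interest in Talon Media Ltd: 11%.
Aggregating (R2): 25.28% + 18.24% + 15.84% + 11% = 70.36%.
70.36% exceeds the 25% threshold, so Priya is a related party to Talon Media Ltd.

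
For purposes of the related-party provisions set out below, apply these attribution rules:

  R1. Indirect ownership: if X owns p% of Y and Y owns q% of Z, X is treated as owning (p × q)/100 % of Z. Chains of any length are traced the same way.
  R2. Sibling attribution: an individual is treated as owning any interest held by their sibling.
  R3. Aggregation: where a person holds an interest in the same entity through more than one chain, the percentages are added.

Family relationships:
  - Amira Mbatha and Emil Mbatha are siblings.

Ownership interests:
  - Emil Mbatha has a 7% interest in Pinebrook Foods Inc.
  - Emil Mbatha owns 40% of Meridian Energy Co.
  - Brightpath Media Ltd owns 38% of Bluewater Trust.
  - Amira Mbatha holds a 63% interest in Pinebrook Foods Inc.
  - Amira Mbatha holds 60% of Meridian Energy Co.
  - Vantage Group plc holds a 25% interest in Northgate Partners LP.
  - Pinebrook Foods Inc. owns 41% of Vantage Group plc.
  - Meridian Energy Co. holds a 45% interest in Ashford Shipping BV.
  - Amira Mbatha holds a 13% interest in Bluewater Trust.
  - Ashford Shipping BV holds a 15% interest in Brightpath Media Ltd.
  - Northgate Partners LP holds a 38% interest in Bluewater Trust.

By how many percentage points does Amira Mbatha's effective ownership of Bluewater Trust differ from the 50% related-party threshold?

By sibling attribution (R2), Amira Mbatha is treated as also owning Emil Mbatha's interest in Pinebrook Foods Inc, giving 63% + 7% = 70%.
By sibling attribution (R2), Amira Mbatha is treated as also owning Emil Mbatha's interest in Meridian Energy Co, giving 60% + 40% = 100%.
Chain via Pinebrook Foods Inc. → Vantage Group plc → Northgate Partners LP (R1): 70% × 41% × 25% × 38% = 2.7265% of Bluewater Trust.
Chain via Meridian Energy Co. → Ashford Shipping BV → Brightpath Media Ltd (R1): 100% × 45% × 15% × 38% = 2.565% of Bluewater Trust.
Direct interest in Bluewater Trust: 13%.
Aggregating (R3): 2.7265% + 2.565% + 13% = 18.2915%.
18.2915% falls short of the 50% threshold by 31.7085 percentage points.

31.7085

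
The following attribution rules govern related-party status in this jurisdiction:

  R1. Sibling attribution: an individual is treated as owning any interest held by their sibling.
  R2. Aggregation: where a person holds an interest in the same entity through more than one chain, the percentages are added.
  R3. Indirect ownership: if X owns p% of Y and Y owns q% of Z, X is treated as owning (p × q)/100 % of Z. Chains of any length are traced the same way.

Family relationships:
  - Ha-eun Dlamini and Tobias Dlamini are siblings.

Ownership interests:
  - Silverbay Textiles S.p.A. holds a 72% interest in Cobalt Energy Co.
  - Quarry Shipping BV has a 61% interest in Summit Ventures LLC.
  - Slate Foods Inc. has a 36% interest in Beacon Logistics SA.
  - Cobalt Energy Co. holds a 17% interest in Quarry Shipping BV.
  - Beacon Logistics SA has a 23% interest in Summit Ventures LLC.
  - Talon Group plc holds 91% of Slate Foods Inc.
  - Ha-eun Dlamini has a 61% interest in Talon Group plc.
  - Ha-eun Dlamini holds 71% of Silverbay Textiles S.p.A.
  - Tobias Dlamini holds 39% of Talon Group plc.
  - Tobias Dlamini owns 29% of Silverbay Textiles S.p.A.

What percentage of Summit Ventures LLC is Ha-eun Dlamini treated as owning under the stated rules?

15.0012%

By sibling attribution (R1), Ha-eun Dlamini is treated as also owning Tobias Dlamini's interest in Talon Group plc, giving 61% + 39% = 100%.
By sibling attribution (R1), Ha-eun Dlamini is treated as also owning Tobias Dlamini's interest in Silverbay Textiles S.p.A, giving 71% + 29% = 100%.
Chain via Talon Group plc → Slate Foods Inc. → Beacon Logistics SA (R3): 100% × 91% × 36% × 23% = 7.5348% of Summit Ventures LLC.
Chain via Silverbay Textiles S.p.A. → Cobalt Energy Co. → Quarry Shipping BV (R3): 100% × 72% × 17% × 61% = 7.4664% of Summit Ventures LLC.
Aggregating (R2): 7.5348% + 7.4664% = 15.0012%.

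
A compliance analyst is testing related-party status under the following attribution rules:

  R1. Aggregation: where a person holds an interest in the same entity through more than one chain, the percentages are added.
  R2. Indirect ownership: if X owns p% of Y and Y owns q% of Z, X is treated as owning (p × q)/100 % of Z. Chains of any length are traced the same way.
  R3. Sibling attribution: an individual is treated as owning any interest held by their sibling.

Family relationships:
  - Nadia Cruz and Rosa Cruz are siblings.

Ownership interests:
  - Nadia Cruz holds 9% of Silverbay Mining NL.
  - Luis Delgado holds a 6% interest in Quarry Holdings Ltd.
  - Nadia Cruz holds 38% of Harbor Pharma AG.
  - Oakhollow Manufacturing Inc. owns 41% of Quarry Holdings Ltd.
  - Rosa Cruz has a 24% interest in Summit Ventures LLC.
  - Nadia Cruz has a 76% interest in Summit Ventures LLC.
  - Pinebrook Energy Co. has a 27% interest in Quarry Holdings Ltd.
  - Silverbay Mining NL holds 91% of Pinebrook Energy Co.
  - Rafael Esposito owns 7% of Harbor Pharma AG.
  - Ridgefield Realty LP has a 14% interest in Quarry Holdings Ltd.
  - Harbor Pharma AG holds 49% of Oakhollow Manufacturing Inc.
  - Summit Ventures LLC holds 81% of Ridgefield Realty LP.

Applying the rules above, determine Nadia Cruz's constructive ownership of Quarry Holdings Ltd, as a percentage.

By sibling attribution (R3), Nadia Cruz is treated as also owning Rosa Cruz's interest in Summit Ventures LLC, giving 76% + 24% = 100%.
Chain via Silverbay Mining NL → Pinebrook Energy Co. (R2): 9% × 91% × 27% = 2.2113% of Quarry Holdings Ltd.
Chain via Summit Ventures LLC → Ridgefield Realty LP (R2): 100% × 81% × 14% = 11.34% of Quarry Holdings Ltd.
Chain via Harbor Pharma AG → Oakhollow Manufacturing Inc. (R2): 38% × 49% × 41% = 7.6342% of Quarry Holdings Ltd.
Aggregating (R1): 2.2113% + 11.34% + 7.6342% = 21.1855%.

21.1855%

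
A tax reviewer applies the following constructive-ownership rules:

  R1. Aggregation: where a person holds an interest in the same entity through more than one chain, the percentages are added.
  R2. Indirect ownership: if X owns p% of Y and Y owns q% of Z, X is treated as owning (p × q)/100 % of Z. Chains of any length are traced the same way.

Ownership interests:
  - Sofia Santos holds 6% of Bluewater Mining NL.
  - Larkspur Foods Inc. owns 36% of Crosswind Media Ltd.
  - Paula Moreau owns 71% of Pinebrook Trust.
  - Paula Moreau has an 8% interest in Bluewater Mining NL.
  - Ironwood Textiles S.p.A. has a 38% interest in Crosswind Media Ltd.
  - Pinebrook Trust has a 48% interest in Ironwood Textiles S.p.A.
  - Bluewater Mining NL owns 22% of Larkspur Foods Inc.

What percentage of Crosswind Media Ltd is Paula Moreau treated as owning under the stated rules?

13.584%

Chain via Pinebrook Trust → Ironwood Textiles S.p.A. (R2): 71% × 48% × 38% = 12.9504% of Crosswind Media Ltd.
Chain via Bluewater Mining NL → Larkspur Foods Inc. (R2): 8% × 22% × 36% = 0.6336% of Crosswind Media Ltd.
Aggregating (R1): 12.9504% + 0.6336% = 13.584%.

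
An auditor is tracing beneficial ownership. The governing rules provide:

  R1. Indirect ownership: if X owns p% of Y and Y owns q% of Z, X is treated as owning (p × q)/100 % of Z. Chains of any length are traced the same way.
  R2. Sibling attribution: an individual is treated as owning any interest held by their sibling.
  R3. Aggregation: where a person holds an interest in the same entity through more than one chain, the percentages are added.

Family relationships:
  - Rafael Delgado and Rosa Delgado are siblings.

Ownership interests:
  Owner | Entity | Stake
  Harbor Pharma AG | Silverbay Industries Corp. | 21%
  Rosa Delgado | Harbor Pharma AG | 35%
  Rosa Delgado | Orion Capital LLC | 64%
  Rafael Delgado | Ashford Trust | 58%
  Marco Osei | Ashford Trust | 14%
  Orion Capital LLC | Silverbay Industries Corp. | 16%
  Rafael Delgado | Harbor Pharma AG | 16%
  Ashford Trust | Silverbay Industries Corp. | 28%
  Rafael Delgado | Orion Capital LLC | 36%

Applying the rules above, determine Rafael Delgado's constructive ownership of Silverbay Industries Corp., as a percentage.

42.95%

By sibling attribution (R2), Rafael Delgado is treated as also owning Rosa Delgado's interest in Harbor Pharma AG, giving 16% + 35% = 51%.
By sibling attribution (R2), Rafael Delgado is treated as also owning Rosa Delgado's interest in Orion Capital LLC, giving 36% + 64% = 100%.
Chain via Harbor Pharma AG (R1): 51% × 21% = 10.71% of Silverbay Industries Corp.
Chain via Orion Capital LLC (R1): 100% × 16% = 16% of Silverbay Industries Corp.
Chain via Ashford Trust (R1): 58% × 28% = 16.24% of Silverbay Industries Corp.
Aggregating (R3): 10.71% + 16% + 16.24% = 42.95%.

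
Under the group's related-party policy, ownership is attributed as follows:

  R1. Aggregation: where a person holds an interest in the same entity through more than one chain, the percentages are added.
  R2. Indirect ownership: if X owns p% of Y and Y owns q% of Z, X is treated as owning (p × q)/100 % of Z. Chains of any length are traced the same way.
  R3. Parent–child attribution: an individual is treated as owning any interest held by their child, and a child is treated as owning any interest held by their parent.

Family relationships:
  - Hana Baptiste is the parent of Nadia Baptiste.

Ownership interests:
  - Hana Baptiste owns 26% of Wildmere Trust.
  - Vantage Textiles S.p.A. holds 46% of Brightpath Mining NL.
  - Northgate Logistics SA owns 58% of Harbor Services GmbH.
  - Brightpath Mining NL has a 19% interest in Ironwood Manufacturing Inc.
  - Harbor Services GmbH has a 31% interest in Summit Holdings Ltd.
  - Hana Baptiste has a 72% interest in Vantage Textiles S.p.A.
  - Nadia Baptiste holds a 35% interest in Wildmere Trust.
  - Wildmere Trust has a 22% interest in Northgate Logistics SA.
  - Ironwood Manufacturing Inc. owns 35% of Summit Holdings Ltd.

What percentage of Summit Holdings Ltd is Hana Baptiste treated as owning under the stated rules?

4.615396%

By parent–child attribution (R3), Hana Baptiste is treated as also owning Nadia Baptiste's interest in Wildmere Trust, giving 26% + 35% = 61%.
Chain via Vantage Textiles S.p.A. → Brightpath Mining NL → Ironwood Manufacturing Inc. (R2): 72% × 46% × 19% × 35% = 2.20248% of Summit Holdings Ltd.
Chain via Wildmere Trust → Northgate Logistics SA → Harbor Services GmbH (R2): 61% × 22% × 58% × 31% = 2.412916% of Summit Holdings Ltd.
Aggregating (R1): 2.20248% + 2.412916% = 4.615396%.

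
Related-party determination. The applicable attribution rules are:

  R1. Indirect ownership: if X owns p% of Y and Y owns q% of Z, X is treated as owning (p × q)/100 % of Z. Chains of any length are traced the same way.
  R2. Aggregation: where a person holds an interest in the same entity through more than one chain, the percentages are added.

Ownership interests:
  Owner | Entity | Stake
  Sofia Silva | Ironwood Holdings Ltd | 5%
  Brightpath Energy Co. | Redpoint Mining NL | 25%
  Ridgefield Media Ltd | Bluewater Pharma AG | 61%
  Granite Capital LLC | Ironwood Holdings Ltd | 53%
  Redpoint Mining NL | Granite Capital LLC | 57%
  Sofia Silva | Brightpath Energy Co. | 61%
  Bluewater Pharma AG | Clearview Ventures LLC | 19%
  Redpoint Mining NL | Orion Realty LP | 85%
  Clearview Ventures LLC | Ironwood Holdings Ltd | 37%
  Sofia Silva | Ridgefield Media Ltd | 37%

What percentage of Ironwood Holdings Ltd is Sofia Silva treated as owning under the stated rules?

Chain via Ridgefield Media Ltd → Bluewater Pharma AG → Clearview Ventures LLC (R1): 37% × 61% × 19% × 37% = 1.586671% of Ironwood Holdings Ltd.
Chain via Brightpath Energy Co. → Redpoint Mining NL → Granite Capital LLC (R1): 61% × 25% × 57% × 53% = 4.607025% of Ironwood Holdings Ltd.
Direct interest in Ironwood Holdings Ltd: 5%.
Aggregating (R2): 1.586671% + 4.607025% + 5% = 11.193696%.

11.193696%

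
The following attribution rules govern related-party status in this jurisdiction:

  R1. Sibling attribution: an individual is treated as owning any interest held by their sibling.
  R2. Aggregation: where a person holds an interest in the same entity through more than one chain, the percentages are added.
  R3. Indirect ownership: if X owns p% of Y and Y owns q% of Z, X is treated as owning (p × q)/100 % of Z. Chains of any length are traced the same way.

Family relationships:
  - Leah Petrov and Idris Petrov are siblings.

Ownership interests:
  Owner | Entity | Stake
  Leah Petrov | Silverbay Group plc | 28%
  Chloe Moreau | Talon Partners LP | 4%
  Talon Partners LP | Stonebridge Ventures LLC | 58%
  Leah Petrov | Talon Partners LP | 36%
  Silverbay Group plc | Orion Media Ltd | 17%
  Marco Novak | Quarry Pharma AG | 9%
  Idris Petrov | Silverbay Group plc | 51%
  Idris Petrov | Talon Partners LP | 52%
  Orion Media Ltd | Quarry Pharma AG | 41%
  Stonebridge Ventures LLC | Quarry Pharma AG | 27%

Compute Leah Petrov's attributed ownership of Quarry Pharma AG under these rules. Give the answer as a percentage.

19.2871%

By sibling attribution (R1), Leah Petrov is treated as also owning Idris Petrov's interest in Talon Partners LP, giving 36% + 52% = 88%.
By sibling attribution (R1), Leah Petrov is treated as also owning Idris Petrov's interest in Silverbay Group plc, giving 28% + 51% = 79%.
Chain via Talon Partners LP → Stonebridge Ventures LLC (R3): 88% × 58% × 27% = 13.7808% of Quarry Pharma AG.
Chain via Silverbay Group plc → Orion Media Ltd (R3): 79% × 17% × 41% = 5.5063% of Quarry Pharma AG.
Aggregating (R2): 13.7808% + 5.5063% = 19.2871%.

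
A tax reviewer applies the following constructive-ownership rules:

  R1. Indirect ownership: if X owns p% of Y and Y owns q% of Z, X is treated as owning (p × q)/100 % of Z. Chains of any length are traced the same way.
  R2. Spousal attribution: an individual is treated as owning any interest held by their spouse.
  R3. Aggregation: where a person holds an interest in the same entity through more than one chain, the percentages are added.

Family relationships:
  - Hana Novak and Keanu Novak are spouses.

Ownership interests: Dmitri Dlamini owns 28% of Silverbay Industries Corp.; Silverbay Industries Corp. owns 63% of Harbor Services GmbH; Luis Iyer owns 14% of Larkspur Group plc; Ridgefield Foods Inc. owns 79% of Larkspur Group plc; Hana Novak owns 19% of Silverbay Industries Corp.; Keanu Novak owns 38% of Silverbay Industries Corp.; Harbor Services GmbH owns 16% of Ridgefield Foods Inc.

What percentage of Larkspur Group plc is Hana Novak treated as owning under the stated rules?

By spousal attribution (R2), Hana Novak is treated as also owning Keanu Novak's interest in Silverbay Industries Corp, giving 19% + 38% = 57%.
Chain via Silverbay Industries Corp. → Harbor Services GmbH → Ridgefield Foods Inc. (R1): 57% × 63% × 16% × 79% = 4.539024% of Larkspur Group plc.

4.539024%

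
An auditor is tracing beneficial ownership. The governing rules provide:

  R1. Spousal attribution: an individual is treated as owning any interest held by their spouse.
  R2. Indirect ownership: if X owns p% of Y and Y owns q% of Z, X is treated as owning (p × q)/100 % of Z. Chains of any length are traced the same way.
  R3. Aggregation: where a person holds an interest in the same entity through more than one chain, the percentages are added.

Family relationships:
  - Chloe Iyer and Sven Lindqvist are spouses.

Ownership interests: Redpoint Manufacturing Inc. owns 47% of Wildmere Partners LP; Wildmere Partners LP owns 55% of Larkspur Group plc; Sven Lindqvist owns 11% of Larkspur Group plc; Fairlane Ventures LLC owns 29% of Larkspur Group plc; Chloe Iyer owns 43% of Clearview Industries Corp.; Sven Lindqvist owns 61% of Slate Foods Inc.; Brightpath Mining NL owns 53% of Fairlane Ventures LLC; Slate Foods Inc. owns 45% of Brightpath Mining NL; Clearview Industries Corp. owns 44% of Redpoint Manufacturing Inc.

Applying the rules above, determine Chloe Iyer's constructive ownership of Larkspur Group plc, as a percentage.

20.109885%

By spousal attribution (R1), Chloe Iyer is treated as owning Sven Lindqvist's 61% interest in Slate Foods Inc.
By spousal attribution (R1), Chloe Iyer is treated as owning Sven Lindqvist's 11% interest in Larkspur Group plc.
Chain via Clearview Industries Corp. → Redpoint Manufacturing Inc. → Wildmere Partners LP (R2): 43% × 44% × 47% × 55% = 4.89082% of Larkspur Group plc.
Chain via Slate Foods Inc. → Brightpath Mining NL → Fairlane Ventures LLC (R2): 61% × 45% × 53% × 29% = 4.219065% of Larkspur Group plc.
Direct interest in Larkspur Group plc: 11%.
Aggregating (R3): 4.89082% + 4.219065% + 11% = 20.109885%.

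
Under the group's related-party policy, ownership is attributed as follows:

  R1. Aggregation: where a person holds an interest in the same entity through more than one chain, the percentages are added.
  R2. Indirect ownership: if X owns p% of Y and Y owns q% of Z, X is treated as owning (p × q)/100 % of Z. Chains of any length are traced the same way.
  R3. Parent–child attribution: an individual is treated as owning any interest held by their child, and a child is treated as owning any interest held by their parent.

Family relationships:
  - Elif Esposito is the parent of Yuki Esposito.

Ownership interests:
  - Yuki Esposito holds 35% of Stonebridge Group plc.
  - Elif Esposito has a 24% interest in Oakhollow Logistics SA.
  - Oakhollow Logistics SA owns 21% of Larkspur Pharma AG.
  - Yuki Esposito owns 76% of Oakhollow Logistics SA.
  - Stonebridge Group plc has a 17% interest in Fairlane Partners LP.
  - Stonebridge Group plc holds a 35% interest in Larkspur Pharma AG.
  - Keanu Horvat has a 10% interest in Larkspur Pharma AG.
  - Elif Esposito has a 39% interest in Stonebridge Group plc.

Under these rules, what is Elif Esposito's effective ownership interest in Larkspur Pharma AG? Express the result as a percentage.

By parent–child attribution (R3), Elif Esposito is treated as also owning Yuki Esposito's interest in Stonebridge Group plc, giving 39% + 35% = 74%.
By parent–child attribution (R3), Elif Esposito is treated as also owning Yuki Esposito's interest in Oakhollow Logistics SA, giving 24% + 76% = 100%.
Chain via Stonebridge Group plc (R2): 74% × 35% = 25.9% of Larkspur Pharma AG.
Chain via Oakhollow Logistics SA (R2): 100% × 21% = 21% of Larkspur Pharma AG.
Aggregating (R1): 25.9% + 21% = 46.9%.

46.9%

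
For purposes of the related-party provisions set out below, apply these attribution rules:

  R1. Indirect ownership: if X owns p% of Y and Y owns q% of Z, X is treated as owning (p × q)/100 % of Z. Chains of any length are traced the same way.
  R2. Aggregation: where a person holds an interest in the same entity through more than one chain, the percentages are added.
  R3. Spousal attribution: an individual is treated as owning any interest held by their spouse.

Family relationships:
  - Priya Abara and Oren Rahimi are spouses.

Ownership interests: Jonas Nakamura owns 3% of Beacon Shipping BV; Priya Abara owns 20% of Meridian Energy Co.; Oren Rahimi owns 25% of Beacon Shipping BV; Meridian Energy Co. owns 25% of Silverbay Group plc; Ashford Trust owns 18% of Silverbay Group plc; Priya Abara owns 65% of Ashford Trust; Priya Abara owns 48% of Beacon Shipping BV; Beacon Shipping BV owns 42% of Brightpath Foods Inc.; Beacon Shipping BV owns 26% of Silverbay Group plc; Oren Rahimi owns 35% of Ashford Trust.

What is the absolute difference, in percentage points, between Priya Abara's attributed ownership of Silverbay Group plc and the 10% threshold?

31.98

By spousal attribution (R3), Priya Abara is treated as also owning Oren Rahimi's interest in Beacon Shipping BV, giving 48% + 25% = 73%.
By spousal attribution (R3), Priya Abara is treated as also owning Oren Rahimi's interest in Ashford Trust, giving 65% + 35% = 100%.
Chain via Beacon Shipping BV (R1): 73% × 26% = 18.98% of Silverbay Group plc.
Chain via Meridian Energy Co. (R1): 20% × 25% = 5% of Silverbay Group plc.
Chain via Ashford Trust (R1): 100% × 18% = 18% of Silverbay Group plc.
Aggregating (R2): 18.98% + 5% + 18% = 41.98%.
41.98% exceeds the 10% threshold by 31.98 percentage points.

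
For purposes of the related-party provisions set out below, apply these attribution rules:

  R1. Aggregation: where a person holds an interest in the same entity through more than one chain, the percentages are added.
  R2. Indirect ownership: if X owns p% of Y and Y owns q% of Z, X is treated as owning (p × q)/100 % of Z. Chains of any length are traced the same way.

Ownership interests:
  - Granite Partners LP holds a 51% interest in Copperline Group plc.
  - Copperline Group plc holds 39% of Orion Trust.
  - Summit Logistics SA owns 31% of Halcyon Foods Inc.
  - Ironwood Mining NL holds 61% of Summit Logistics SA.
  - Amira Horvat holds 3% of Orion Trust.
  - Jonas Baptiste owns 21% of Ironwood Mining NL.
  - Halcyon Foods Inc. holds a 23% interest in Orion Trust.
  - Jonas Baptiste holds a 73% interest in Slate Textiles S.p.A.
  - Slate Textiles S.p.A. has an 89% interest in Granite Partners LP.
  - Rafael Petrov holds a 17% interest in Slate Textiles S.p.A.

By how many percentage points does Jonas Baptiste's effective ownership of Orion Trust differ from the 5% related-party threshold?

8.835886

Chain via Slate Textiles S.p.A. → Granite Partners LP → Copperline Group plc (R2): 73% × 89% × 51% × 39% = 12.922533% of Orion Trust.
Chain via Ironwood Mining NL → Summit Logistics SA → Halcyon Foods Inc. (R2): 21% × 61% × 31% × 23% = 0.913353% of Orion Trust.
Aggregating (R1): 12.922533% + 0.913353% = 13.835886%.
13.835886% exceeds the 5% threshold by 8.835886 percentage points.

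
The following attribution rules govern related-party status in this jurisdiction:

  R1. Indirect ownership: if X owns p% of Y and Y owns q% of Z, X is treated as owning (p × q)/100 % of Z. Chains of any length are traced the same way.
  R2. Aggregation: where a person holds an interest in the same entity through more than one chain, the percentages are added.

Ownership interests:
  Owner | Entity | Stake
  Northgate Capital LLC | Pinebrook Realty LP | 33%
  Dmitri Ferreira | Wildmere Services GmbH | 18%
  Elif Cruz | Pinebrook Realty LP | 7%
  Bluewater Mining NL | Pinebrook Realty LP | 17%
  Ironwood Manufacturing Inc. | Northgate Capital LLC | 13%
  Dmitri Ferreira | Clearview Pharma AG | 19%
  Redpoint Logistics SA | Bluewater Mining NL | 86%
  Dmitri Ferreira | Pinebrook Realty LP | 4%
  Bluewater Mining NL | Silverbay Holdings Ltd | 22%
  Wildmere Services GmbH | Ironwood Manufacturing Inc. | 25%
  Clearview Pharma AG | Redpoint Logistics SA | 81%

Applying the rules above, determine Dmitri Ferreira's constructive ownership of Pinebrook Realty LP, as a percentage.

6.443068%

Chain via Clearview Pharma AG → Redpoint Logistics SA → Bluewater Mining NL (R1): 19% × 81% × 86% × 17% = 2.250018% of Pinebrook Realty LP.
Chain via Wildmere Services GmbH → Ironwood Manufacturing Inc. → Northgate Capital LLC (R1): 18% × 25% × 13% × 33% = 0.19305% of Pinebrook Realty LP.
Direct interest in Pinebrook Realty LP: 4%.
Aggregating (R2): 2.250018% + 0.19305% + 4% = 6.443068%.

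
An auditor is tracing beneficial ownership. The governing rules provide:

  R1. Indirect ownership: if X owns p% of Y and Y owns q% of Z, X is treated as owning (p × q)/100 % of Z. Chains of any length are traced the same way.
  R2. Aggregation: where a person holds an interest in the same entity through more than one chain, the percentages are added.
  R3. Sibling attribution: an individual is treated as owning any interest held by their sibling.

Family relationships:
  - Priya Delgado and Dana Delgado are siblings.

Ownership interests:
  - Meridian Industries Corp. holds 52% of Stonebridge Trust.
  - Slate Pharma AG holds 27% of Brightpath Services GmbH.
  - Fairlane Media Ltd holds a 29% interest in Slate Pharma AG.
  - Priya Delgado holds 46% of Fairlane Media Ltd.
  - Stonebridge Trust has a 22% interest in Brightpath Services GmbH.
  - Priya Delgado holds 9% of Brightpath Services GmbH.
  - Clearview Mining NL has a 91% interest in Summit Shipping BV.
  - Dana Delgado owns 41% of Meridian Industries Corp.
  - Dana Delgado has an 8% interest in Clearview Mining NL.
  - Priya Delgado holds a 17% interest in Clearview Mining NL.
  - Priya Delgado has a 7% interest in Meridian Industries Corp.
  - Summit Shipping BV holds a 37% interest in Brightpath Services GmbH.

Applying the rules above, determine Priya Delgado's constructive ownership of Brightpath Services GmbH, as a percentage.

26.5105%

By sibling attribution (R3), Priya Delgado is treated as also owning Dana Delgado's interest in Clearview Mining NL, giving 17% + 8% = 25%.
By sibling attribution (R3), Priya Delgado is treated as also owning Dana Delgado's interest in Meridian Industries Corp, giving 7% + 41% = 48%.
Chain via Fairlane Media Ltd → Slate Pharma AG (R1): 46% × 29% × 27% = 3.6018% of Brightpath Services GmbH.
Chain via Clearview Mining NL → Summit Shipping BV (R1): 25% × 91% × 37% = 8.4175% of Brightpath Services GmbH.
Chain via Meridian Industries Corp. → Stonebridge Trust (R1): 48% × 52% × 22% = 5.4912% of Brightpath Services GmbH.
Direct interest in Brightpath Services GmbH: 9%.
Aggregating (R2): 3.6018% + 8.4175% + 5.4912% + 9% = 26.5105%.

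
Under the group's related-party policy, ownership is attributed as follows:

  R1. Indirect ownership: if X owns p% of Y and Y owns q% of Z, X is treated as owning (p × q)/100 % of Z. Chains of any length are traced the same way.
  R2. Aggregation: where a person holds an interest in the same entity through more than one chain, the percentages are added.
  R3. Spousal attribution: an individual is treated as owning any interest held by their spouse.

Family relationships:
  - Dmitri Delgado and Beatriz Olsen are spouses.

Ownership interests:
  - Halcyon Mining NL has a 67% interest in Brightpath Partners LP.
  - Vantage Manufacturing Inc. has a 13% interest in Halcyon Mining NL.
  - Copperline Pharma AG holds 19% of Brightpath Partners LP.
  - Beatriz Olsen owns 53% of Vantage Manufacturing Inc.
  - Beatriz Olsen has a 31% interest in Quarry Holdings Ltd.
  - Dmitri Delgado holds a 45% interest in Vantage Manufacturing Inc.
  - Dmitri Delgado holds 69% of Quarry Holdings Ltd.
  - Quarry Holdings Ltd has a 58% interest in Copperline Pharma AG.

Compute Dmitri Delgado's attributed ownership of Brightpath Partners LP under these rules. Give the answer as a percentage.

By spousal attribution (R3), Dmitri Delgado is treated as also owning Beatriz Olsen's interest in Vantage Manufacturing Inc, giving 45% + 53% = 98%.
By spousal attribution (R3), Dmitri Delgado is treated as also owning Beatriz Olsen's interest in Quarry Holdings Ltd, giving 69% + 31% = 100%.
Chain via Vantage Manufacturing Inc. → Halcyon Mining NL (R1): 98% × 13% × 67% = 8.5358% of Brightpath Partners LP.
Chain via Quarry Holdings Ltd → Copperline Pharma AG (R1): 100% × 58% × 19% = 11.02% of Brightpath Partners LP.
Aggregating (R2): 8.5358% + 11.02% = 19.5558%.

19.5558%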